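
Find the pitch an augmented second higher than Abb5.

The second takes the letter from A up to B.
An augmented second spans 3 semitones, so from Abb5 the target pitch is Bb5.

Bb5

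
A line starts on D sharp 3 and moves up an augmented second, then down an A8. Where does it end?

D#3 up an augmented second → E##3 (3 semitones).
An augmented octave down from E##3 is E#2.

E sharp 2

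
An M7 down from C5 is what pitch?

The seventh takes the letter from C down to D.
A major seventh spans 11 semitones, so from C5 the target pitch is Db4.

Db4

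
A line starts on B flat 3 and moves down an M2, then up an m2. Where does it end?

Bb3 down a major second → Ab3 (2 semitones).
A minor second up from Ab3 is Bbb3.

B double-flat 3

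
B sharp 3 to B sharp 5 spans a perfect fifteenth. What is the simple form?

Each octave removed subtracts seven from the number: 15 − 7 = 8.
Quality carries through unchanged, so the simple form is a perfect octave.

perfect 8th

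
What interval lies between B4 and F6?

diminished twelfth

B to F spans five letter names (B-C-D-E-F), plus an octave — that makes it a twelfth of some quality.
B4 to F6 spans 18 semitones — one semitone narrower than the perfect twelfth (19) — giving a diminished twelfth.
(Equivalently, a compound diminished fifth: a diminished fifth plus an octave.)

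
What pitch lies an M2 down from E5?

D5

Counting two letter names down from E lands on D.
Moving 2 semitones down from E5 (the size of a major second) reaches D5.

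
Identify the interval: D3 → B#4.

A13

D to B spans six letter names (D-E-F-G-A-B), plus an octave — that makes it a thirteenth of some quality.
The major thirteenth is 21 semitones; here we have 22, one semitone wider: augmented.
(Equivalently, a compound augmented sixth: an augmented sixth plus an octave.)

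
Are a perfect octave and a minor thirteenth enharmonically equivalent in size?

A perfect octave is 12 semitones but a minor thirteenth is 20 semitones — different sizes.

No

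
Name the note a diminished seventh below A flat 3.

Counting seven letter names down from A lands on B.
Moving 9 semitones down from Ab3 (the size of a diminished seventh) reaches B2.

B 2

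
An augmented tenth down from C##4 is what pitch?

A2

The tenth's letter: C down three letter names plus an octave → A.
An augmented tenth spans 17 semitones, so from C##4 the target pitch is A2.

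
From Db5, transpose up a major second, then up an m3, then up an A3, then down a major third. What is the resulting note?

G5

Up a major second from Db5: Eb5 (2 semitones up).
Eb5 up a minor third → Gb5 (3 semitones).
An augmented third up from Gb5 is B5.
A major third down from B5 is G5.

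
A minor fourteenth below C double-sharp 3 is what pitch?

D double-sharp 1

Seven letters down from C (plus an octave) reaches D.
A minor fourteenth is 22 semitones; 22 semitones down from C##3 gives D##1.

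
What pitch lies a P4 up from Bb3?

Eb4

Counting four letter names up from B lands on E.
Moving 5 semitones up from Bb3 (the size of a perfect fourth) reaches Eb4.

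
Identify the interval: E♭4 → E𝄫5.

E to E is the same letter name, plus an octave, so the interval is some kind of octave.
The perfect octave is 12 semitones; here we have 11, one semitone narrower: diminished.

diminished octave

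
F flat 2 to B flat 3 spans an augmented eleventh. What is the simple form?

Subtracting seven from the interval number removes an octave: 11 − 7 = 4.
Quality carries through unchanged, so the simple form is an augmented fourth.

augmented fourth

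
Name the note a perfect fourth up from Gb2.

Cb3

Counting four letter names up from G lands on C.
A perfect fourth is 5 semitones; 5 semitones up from Gb2 gives Cb3.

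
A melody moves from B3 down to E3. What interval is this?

P5

Descending from B3 to E3 is the same interval as ascending E3 to B3.
E to B spans five letter names (E-F-G-A-B), so the interval is some kind of fifth.
Counting semitones, E3→B3 is 7, which is the perfect fifth.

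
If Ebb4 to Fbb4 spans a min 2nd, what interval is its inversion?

Interval numbers invert to sum to nine: 2 + 7 = 9, so a second inverts to a seventh.
Quality inverts too: minor becomes major. That makes the inversion a major seventh.

M7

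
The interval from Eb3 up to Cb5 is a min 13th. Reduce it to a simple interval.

minor 6th

Each octave removed subtracts seven from the number: 13 − 7 = 6.
That makes a minor thirteenth a compound minor sixth — an octave plus a minor sixth.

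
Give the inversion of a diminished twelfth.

First reduce the compound diminished twelfth to its simple form, a diminished fifth.
Inverted interval numbers add to nine, so a fifth pairs with a fourth (5 + 4 = 9).
And diminished becomes augmented under inversion, so we get an augmented fourth.

A4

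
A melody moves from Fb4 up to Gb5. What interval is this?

F to G spans two letter names (F-G), plus an octave, so the interval is some kind of ninth.
Fb4 to Gb5 is 14 semitones, matching the major ninth exactly, so the quality is major.
(Equivalently, a compound major second: a major second plus an octave.)

major 9th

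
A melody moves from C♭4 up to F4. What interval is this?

augmented 4th

C to F spans four letter names (C-D-E-F): a fourth.
A perfect fourth would be 5 semitones; Cb4 to F4 is 6, one semitone wider, so the interval is augmented.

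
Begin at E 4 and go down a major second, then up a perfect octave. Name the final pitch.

A major second down from E4 is D4.
Up a perfect octave from D4: D5 (12 semitones up).

D 5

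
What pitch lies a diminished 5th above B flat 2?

The fifth takes the letter from B up to F.
A diminished fifth is 6 semitones; 6 semitones up from Bb2 gives Fb3.

F flat 3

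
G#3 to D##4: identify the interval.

augmented fifth

G to D spans five letter names (G-A-B-C-D): a fifth.
G#3 to D##4 spans 8 semitones — one semitone wider than the perfect fifth (7) — giving an augmented fifth.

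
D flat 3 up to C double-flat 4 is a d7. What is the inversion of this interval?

augmented 2nd

The rule of nine gives the new number: 9 − 7 = 2, so a seventh becomes a second.
The quality also flips — diminished becomes augmented — giving an augmented second.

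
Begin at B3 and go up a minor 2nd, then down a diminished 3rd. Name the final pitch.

A#3

A minor second up from B3 is C4.
Down a diminished third from C4: A#3 (2 semitones down).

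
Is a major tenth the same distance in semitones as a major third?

16 semitones (major tenth) vs 4 semitones (major third): not equal.

No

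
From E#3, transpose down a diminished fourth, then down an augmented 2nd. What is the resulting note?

Down a diminished fourth from E#3: B##2 (4 semitones down).
An augmented second down from B##2 is A#2.

A#2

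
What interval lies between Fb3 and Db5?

major 13th

F to D spans six letter names (F-G-A-B-C-D), plus an octave, so the interval is some kind of thirteenth.
Fb3 to Db5 is 21 semitones, matching the major thirteenth exactly, so the quality is major.
(Equivalently, a compound major sixth: a major sixth plus an octave.)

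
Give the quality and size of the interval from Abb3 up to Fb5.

A to F spans six letter names (A-B-C-D-E-F), plus an octave: a thirteenth.
The major thirteenth spans 21 semitones, and Abb3 to Fb5 is exactly 21 semitones — so this is a major thirteenth.
(Equivalently, a compound major sixth: a major sixth plus an octave.)

major 13th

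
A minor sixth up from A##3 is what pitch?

The sixth takes the letter from A up to F.
A minor sixth spans 8 semitones, so from A##3 the target pitch is F##4.

F##4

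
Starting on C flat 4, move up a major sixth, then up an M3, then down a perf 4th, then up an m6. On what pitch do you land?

Cb4 up a major sixth → Ab4 (9 semitones).
Up a major third from Ab4: C5 (4 semitones up).
C5 down a perfect fourth → G4 (5 semitones).
Up a minor sixth from G4: Eb5 (8 semitones up).

E flat 5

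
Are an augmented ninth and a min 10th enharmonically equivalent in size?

Yes

An augmented ninth spans 15 semitones, and a minor tenth also spans 15 semitones — they're enharmonic.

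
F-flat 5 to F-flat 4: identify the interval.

Descending from Fb5 to Fb4 is the same interval as ascending Fb4 to Fb5.
F to F is the same letter name, plus an octave, so the interval is some kind of octave.
The perfect octave spans 12 semitones, and Fb4 to Fb5 is exactly 12 semitones — so this is a perfect octave.

perfect 8th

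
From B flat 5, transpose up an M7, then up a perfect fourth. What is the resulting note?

Bb5 up a major seventh → A6 (11 semitones).
Up a perfect fourth from A6: D7 (5 semitones up).

D 7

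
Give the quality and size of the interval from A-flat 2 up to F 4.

M13

A to F spans six letter names (A-B-C-D-E-F), plus an octave, so the interval is some kind of thirteenth.
Counting semitones, Ab2→F4 is 21, which is the major thirteenth.
(Equivalently, a compound major sixth: a major sixth plus an octave.)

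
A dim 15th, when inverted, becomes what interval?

First reduce the compound diminished fifteenth to its simple form, a diminished octave.
Inverted interval numbers add to nine, so an octave pairs with a unison (8 + 1 = 9).
Quality inverts too: diminished becomes augmented. That makes the inversion an augmented unison.

A1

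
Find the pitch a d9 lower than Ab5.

Counting two letter names plus an octave down from A lands on G.
Moving 12 semitones down from Ab5 (the size of a diminished ninth) reaches G#4.

G#4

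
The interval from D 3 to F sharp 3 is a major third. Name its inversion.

minor 6th

Interval numbers invert to sum to nine: 3 + 6 = 9, so a third inverts to a sixth.
Quality inverts too: major becomes minor. That makes the inversion a minor sixth.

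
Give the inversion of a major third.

Inverted interval numbers add to nine, so a third pairs with a sixth (3 + 6 = 9).
The quality also flips — major becomes minor — giving a minor sixth.

minor 6th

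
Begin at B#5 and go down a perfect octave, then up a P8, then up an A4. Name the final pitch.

E##6

Down a perfect octave from B#5: B#4 (12 semitones down).
B#4 up a perfect octave → B#5 (12 semitones).
An augmented fourth up from B#5 is E##6.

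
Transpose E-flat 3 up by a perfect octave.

E-flat 4

An octave keeps the letter name E, an octave up from E.
A perfect octave is 12 semitones; 12 semitones up from Eb3 gives Eb4.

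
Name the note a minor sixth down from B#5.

The sixth takes the letter from B down to D.
A minor sixth is 8 semitones; 8 semitones down from B#5 gives D##5.

D##5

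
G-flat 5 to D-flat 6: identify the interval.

G to D spans five letter names (G-A-B-C-D) — that makes it a fifth of some quality.
Counting semitones, Gb5→Db6 is 7, which is the perfect fifth.

perfect fifth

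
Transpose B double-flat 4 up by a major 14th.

Seven letters up from B (plus an octave) reaches A.
A major fourteenth is 23 semitones; 23 semitones up from Bbb4 gives Ab6.

A flat 6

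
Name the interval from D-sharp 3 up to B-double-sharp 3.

augmented sixth

D to B spans six letter names (D-E-F-G-A-B), so the interval is some kind of sixth.
The major sixth is 9 semitones; here we have 10, one semitone wider: augmented.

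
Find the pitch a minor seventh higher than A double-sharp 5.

Seven letter names up from A: G.
Moving 10 semitones up from A##5 (the size of a minor seventh) reaches G##6.

G double-sharp 6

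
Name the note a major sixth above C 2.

The sixth takes the letter from C up to A.
Moving 9 semitones up from C2 (the size of a major sixth) reaches A2.

A 2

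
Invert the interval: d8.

augmented unison

The rule of nine gives the new number: 9 − 8 = 1, so an octave becomes a unison.
And diminished becomes augmented under inversion, so we get an augmented unison.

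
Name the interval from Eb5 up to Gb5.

E to G spans three letter names (E-F-G): a third.
A major third would be 4 semitones, but Eb5 to Gb5 is 3 — one semitone narrower, making it a minor third.

minor third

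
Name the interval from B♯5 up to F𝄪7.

B to F spans five letter names (B-C-D-E-F), plus an octave — that makes it a twelfth of some quality.
Counting semitones, B#5→F##7 is 19, which is the perfect twelfth.
(Equivalently, a compound perfect fifth: a perfect fifth plus an octave.)

perfect twelfth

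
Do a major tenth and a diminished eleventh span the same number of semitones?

Both span 16 semitones: a major tenth and a diminished eleventh are the same chromatic distance.

Yes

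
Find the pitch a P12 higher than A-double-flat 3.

The twelfth's letter: A up five letter names plus an octave → E.
A perfect twelfth is 19 semitones; 19 semitones up from Abb3 gives Ebb5.

E-double-flat 5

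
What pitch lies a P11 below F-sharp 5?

Counting four letter names plus an octave down from F lands on C.
Moving 17 semitones down from F#5 (the size of a perfect eleventh) reaches C#4.

C-sharp 4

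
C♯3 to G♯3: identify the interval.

P5

C to G spans five letter names (C-D-E-F-G): a fifth.
The perfect fifth spans 7 semitones, and C#3 to G#3 is exactly 7 semitones — so this is a perfect fifth.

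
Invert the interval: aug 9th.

d7

First reduce the compound augmented ninth to its simple form, an augmented second.
Inverted interval numbers add to nine, so a second pairs with a seventh (2 + 7 = 9).
Quality inverts too: augmented becomes diminished. That makes the inversion a diminished seventh.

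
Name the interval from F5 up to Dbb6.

d6

F to D spans six letter names (F-G-A-B-C-D): a sixth.
F5 to Dbb6 spans 7 semitones — two semitones narrower than the major sixth (9) — giving a diminished sixth.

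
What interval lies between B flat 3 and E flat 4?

perfect fourth

B to E spans four letter names (B-C-D-E) — that makes it a fourth of some quality.
Bb3 to Eb4 is 5 semitones, matching the perfect fourth exactly, so the quality is perfect.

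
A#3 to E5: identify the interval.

A to E spans five letter names (A-B-C-D-E), plus an octave — that makes it a twelfth of some quality.
A perfect twelfth would be 19 semitones; A#3 to E5 is 18, one semitone narrower, so the interval is diminished.
(Equivalently, a compound diminished fifth: a diminished fifth plus an octave.)

d12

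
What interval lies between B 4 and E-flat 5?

diminished 4th

B to E spans four letter names (B-C-D-E) — that makes it a fourth of some quality.
A perfect fourth would be 5 semitones; B4 to Eb5 is 4, one semitone narrower, so the interval is diminished.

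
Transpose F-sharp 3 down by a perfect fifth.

Five letter names down from F: B.
A perfect fifth spans 7 semitones, so from F#3 the target pitch is B2.

B 2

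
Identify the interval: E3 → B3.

E to B spans five letter names (E-F-G-A-B), so the interval is some kind of fifth.
The perfect fifth spans 7 semitones, and E3 to B3 is exactly 7 semitones — so this is a perfect fifth.

P5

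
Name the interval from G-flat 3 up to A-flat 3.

major second

G to A spans two letter names (G-A), so the interval is some kind of second.
Counting semitones, Gb3→Ab3 is 2, which is the major second.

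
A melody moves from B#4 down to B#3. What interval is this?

perfect 8th

Descending from B#4 to B#3 is the same interval as ascending B#3 to B#4.
B to B is the same letter name, plus an octave, so the interval is some kind of octave.
B#3 to B#4 is 12 semitones, matching the perfect octave exactly, so the quality is perfect.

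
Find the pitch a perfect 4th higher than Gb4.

Cb5

The fourth takes the letter from G up to C.
A perfect fourth spans 5 semitones, so from Gb4 the target pitch is Cb5.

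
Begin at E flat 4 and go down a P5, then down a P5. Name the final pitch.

D flat 3

A perfect fifth down from Eb4 is Ab3.
A perfect fifth down from Ab3 is Db3.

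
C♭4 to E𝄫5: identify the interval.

m10

C to E spans three letter names (C-D-E), plus an octave — that makes it a tenth of some quality.
Cb4 to Ebb5 is 15 semitones, a half step short of the major tenth (16), so this is minor.
(Equivalently, a compound minor third: a minor third plus an octave.)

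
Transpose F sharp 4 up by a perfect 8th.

An octave keeps the letter name F, an octave up from F.
A perfect octave spans 12 semitones, so from F#4 the target pitch is F#5.

F sharp 5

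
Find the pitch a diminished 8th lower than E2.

E#1

The letter stays E (same as the start), shifted an octave down.
A diminished octave spans 11 semitones, so from E2 the target pitch is E#1.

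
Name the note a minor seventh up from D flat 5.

C flat 6

Counting seven letter names up from D lands on C.
A minor seventh is 10 semitones; 10 semitones up from Db5 gives Cb6.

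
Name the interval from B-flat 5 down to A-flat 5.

major 2nd

Descending from Bb5 to Ab5 is the same interval as ascending Ab5 to Bb5.
A to B spans two letter names (A-B), so the interval is some kind of second.
Counting semitones, Ab5→Bb5 is 2, which is the major second.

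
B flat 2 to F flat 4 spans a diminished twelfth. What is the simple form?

diminished 5th

Take out an octave (7 from the number): 12 − 7 = 5.
Quality carries through unchanged, so the simple form is a diminished fifth.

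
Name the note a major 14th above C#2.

B#3

Counting seven letter names plus an octave up from C lands on B.
A major fourteenth is 23 semitones; 23 semitones up from C#2 gives B#3.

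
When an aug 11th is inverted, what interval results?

diminished 5th

First reduce the compound augmented eleventh to its simple form, an augmented fourth.
Interval numbers invert to sum to nine: 4 + 5 = 9, so a fourth inverts to a fifth.
The quality also flips — augmented becomes diminished — giving a diminished fifth.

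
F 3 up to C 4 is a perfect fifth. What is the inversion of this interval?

Inverted interval numbers add to nine, so a fifth pairs with a fourth (5 + 4 = 9).
And perfect stays perfect under inversion, so we get a perfect fourth.

perfect fourth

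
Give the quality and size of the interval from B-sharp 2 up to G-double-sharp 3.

B to G spans six letter names (B-C-D-E-F-G), so the interval is some kind of sixth.
B#2 to G##3 is 9 semitones, matching the major sixth exactly, so the quality is major.

major 6th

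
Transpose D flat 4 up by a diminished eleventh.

G double-flat 5

Counting four letter names plus an octave up from D lands on G.
Moving 16 semitones up from Db4 (the size of a diminished eleventh) reaches Gbb5.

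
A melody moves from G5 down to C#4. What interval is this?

Descending from G5 to C#4 is the same interval as ascending C#4 to G5.
C to G spans five letter names (C-D-E-F-G), plus an octave: a twelfth.
A perfect twelfth would be 19 semitones; C#4 to G5 is 18, one semitone narrower, so the interval is diminished.
(Equivalently, a compound diminished fifth: a diminished fifth plus an octave.)

d12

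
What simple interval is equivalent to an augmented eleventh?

augmented 4th

Each octave removed subtracts seven from the number: 11 − 7 = 4.
Quality carries through unchanged, so the simple form is an augmented fourth.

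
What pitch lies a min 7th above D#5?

C#6

The seventh takes the letter from D up to C.
A minor seventh spans 10 semitones, so from D#5 the target pitch is C#6.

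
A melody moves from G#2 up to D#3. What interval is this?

G to D spans five letter names (G-A-B-C-D) — that makes it a fifth of some quality.
The perfect fifth spans 7 semitones, and G#2 to D#3 is exactly 7 semitones — so this is a perfect fifth.

perfect fifth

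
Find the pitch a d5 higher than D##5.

A#5

Counting five letter names up from D lands on A.
Moving 6 semitones up from D##5 (the size of a diminished fifth) reaches A#5.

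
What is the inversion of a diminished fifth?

Interval numbers invert to sum to nine: 5 + 4 = 9, so a fifth inverts to a fourth.
Quality inverts too: diminished becomes augmented. That makes the inversion an augmented fourth.

A4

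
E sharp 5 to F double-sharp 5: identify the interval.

E to F spans two letter names (E-F), so the interval is some kind of second.
The major second spans 2 semitones, and E#5 to F##5 is exactly 2 semitones — so this is a major second.

major 2nd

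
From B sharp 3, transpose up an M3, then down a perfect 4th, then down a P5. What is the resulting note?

Up a major third from B#3: D##4 (4 semitones up).
Down a perfect fourth from D##4: A##3 (5 semitones down).
A perfect fifth down from A##3 is D##3.

D double-sharp 3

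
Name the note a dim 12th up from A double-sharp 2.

Counting five letter names plus an octave up from A lands on E.
A diminished twelfth is 18 semitones; 18 semitones up from A##2 gives E#4.

E sharp 4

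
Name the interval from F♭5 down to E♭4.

Descending from Fb5 to Eb4 is the same interval as ascending Eb4 to Fb5.
E to F spans two letter names (E-F), plus an octave: a ninth.
Eb4 to Fb5 is 13 semitones, a half step short of the major ninth (14), so this is minor.
(Equivalently, a compound minor second: a minor second plus an octave.)

minor ninth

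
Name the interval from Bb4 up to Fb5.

diminished fifth

B to F spans five letter names (B-C-D-E-F): a fifth.
Bb4 to Fb5 spans 6 semitones — one semitone narrower than the perfect fifth (7) — giving a diminished fifth.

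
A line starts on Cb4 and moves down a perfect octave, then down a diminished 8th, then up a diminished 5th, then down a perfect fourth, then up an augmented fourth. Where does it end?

G2

Down a perfect octave from Cb4: Cb3 (12 semitones down).
A diminished octave down from Cb3 is C2.
C2 up a diminished fifth → Gb2 (6 semitones).
Gb2 down a perfect fourth → Db2 (5 semitones).
Up an augmented fourth from Db2: G2 (6 semitones up).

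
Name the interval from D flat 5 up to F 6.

major tenth

D to F spans three letter names (D-E-F), plus an octave — that makes it a tenth of some quality.
The major tenth spans 16 semitones, and Db5 to F6 is exactly 16 semitones — so this is a major tenth.
(Equivalently, a compound major third: a major third plus an octave.)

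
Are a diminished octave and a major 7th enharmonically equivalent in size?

A diminished octave spans 11 semitones, and a major seventh also spans 11 semitones — they're enharmonic.

Yes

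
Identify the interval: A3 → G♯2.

Descending from A3 to G#2 is the same interval as ascending G#2 to A3.
G to A spans two letter names (G-A), plus an octave: a ninth.
At 13 semitones, G#2→A3 falls one short of a major ninth: minor.
(Equivalently, a compound minor second: a minor second plus an octave.)

minor ninth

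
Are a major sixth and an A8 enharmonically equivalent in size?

No

A major sixth spans 9 semitones; an augmented octave spans 13 semitones. They differ by 4.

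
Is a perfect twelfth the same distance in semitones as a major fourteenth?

No

A perfect twelfth spans 19 semitones; a major fourteenth spans 23 semitones. They differ by 4.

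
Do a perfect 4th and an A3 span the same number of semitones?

Yes

A perfect fourth spans 5 semitones, and an augmented third also spans 5 semitones — they're enharmonic.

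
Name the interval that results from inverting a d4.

Inverted interval numbers add to nine, so a fourth pairs with a fifth (4 + 5 = 9).
And diminished becomes augmented under inversion, so we get an augmented fifth.

augmented fifth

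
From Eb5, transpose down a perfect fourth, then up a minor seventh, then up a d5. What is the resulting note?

A perfect fourth down from Eb5 is Bb4.
Bb4 up a minor seventh → Ab5 (10 semitones).
Ab5 up a diminished fifth → Ebb6 (6 semitones).

Ebb6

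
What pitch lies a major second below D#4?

The second takes the letter from D down to C.
A major second spans 2 semitones, so from D#4 the target pitch is C#4.

C#4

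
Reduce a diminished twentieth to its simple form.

Subtracting seven from the interval number removes an octave: 20 − 14 = 6.
That makes a diminished twentieth a compound diminished sixth — 2 octaves plus a diminished sixth.

diminished sixth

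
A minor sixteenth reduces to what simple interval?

m2

Subtracting seven from the interval number removes an octave: 16 − 14 = 2.
Quality carries through unchanged, so the simple form is a minor second.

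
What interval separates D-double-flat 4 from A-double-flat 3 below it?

perfect fourth

Descending from Dbb4 to Abb3 is the same interval as ascending Abb3 to Dbb4.
A to D spans four letter names (A-B-C-D) — that makes it a fourth of some quality.
Abb3 to Dbb4 is 5 semitones, matching the perfect fourth exactly, so the quality is perfect.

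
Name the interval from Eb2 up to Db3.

E to D spans seven letter names (E-F-G-A-B-C-D), so the interval is some kind of seventh.
At 10 semitones, Eb2→Db3 falls one short of a major seventh: minor.

minor 7th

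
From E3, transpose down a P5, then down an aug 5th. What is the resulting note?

Db2

A perfect fifth down from E3 is A2.
A2 down an augmented fifth → Db2 (8 semitones).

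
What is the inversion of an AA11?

dd5

First reduce the compound doubly augmented eleventh to its simple form, a doubly augmented fourth.
Inverted interval numbers add to nine, so a fourth pairs with a fifth (4 + 5 = 9).
Quality inverts too: doubly augmented becomes doubly diminished. That makes the inversion a doubly diminished fifth.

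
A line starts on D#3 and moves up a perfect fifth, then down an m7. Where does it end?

B#2

Up a perfect fifth from D#3: A#3 (7 semitones up).
Down a minor seventh from A#3: B#2 (10 semitones down).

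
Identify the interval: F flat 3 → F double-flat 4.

F to F is the same letter name, plus an octave: an octave.
The perfect octave is 12 semitones; here we have 11, one semitone narrower: diminished.

diminished 8th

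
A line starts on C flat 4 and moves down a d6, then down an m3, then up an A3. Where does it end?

Cb4 down a diminished sixth → E3 (7 semitones).
Down a minor third from E3: C#3 (3 semitones down).
Up an augmented third from C#3: E##3 (5 semitones up).

E double-sharp 3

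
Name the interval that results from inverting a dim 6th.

The rule of nine gives the new number: 9 − 6 = 3, so a sixth becomes a third.
And diminished becomes augmented under inversion, so we get an augmented third.

augmented third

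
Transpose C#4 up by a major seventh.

The seventh takes the letter from C up to B.
A major seventh is 11 semitones; 11 semitones up from C#4 gives B#4.

B#4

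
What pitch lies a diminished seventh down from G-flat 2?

A 1

The seventh takes the letter from G down to A.
A diminished seventh is 9 semitones; 9 semitones down from Gb2 gives A1.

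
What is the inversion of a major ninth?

First reduce the compound major ninth to its simple form, a major second.
The rule of nine gives the new number: 9 − 2 = 7, so a second becomes a seventh.
The quality also flips — major becomes minor — giving a minor seventh.

minor 7th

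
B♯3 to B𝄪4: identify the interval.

augmented 8th

B to B is the same letter name, plus an octave — that makes it an octave of some quality.
The perfect octave is 12 semitones; here we have 13, one semitone wider: augmented.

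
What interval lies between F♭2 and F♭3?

P8

F to F is the same letter name, plus an octave, so the interval is some kind of octave.
Fb2 to Fb3 is 12 semitones, matching the perfect octave exactly, so the quality is perfect.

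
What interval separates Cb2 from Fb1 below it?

perfect fifth

Descending from Cb2 to Fb1 is the same interval as ascending Fb1 to Cb2.
F to C spans five letter names (F-G-A-B-C), so the interval is some kind of fifth.
Fb1 to Cb2 is 7 semitones, matching the perfect fifth exactly, so the quality is perfect.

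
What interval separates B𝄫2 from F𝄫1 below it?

Descending from Bbb2 to Fbb1 is the same interval as ascending Fbb1 to Bbb2.
F to B spans four letter names (F-G-A-B), plus an octave, so the interval is some kind of eleventh.
A perfect eleventh would be 17 semitones; Fbb1 to Bbb2 is 18, one semitone wider, so the interval is augmented.
(Equivalently, a compound augmented fourth: an augmented fourth plus an octave.)

augmented eleventh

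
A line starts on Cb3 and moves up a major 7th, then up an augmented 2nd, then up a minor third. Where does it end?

Cb3 up a major seventh → Bb3 (11 semitones).
Up an augmented second from Bb3: C#4 (3 semitones up).
Up a minor third from C#4: E4 (3 semitones up).

E4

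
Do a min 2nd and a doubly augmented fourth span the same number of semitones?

No

A minor second spans 1 semitone; a doubly augmented fourth spans 7 semitones. They differ by 6.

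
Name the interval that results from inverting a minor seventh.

The rule of nine gives the new number: 9 − 7 = 2, so a seventh becomes a second.
The quality also flips — minor becomes major — giving a major second.

major 2nd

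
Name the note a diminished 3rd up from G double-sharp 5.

B 5

Three letter names up from G: B.
A diminished third is 2 semitones; 2 semitones up from G##5 gives B5.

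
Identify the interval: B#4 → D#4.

Descending from B#4 to D#4 is the same interval as ascending D#4 to B#4.
D to B spans six letter names (D-E-F-G-A-B), so the interval is some kind of sixth.
D#4 to B#4 is 9 semitones, matching the major sixth exactly, so the quality is major.

major sixth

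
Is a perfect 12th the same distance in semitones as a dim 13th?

A perfect twelfth = 19 semitones = a diminished thirteenth; enharmonically equal.

Yes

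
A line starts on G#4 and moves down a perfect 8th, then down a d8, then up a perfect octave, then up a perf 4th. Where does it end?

C##4

A perfect octave down from G#4 is G#3.
A diminished octave down from G#3 is G##2.
A perfect octave up from G##2 is G##3.
A perfect fourth up from G##3 is C##4.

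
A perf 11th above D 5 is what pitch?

Counting four letter names plus an octave up from D lands on G.
Moving 17 semitones up from D5 (the size of a perfect eleventh) reaches G6.

G 6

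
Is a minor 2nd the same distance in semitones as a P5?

No

1 semitone (minor second) vs 7 semitones (perfect fifth): not equal.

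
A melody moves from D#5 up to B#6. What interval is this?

D to B spans six letter names (D-E-F-G-A-B), plus an octave, so the interval is some kind of thirteenth.
The major thirteenth spans 21 semitones, and D#5 to B#6 is exactly 21 semitones — so this is a major thirteenth.
(Equivalently, a compound major sixth: a major sixth plus an octave.)

major thirteenth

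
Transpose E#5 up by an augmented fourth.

A##5

Counting four letter names up from E lands on A.
An augmented fourth spans 6 semitones, so from E#5 the target pitch is A##5.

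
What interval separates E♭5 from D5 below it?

Descending from Eb5 to D5 is the same interval as ascending D5 to Eb5.
D to E spans two letter names (D-E): a second.
D5 to Eb5 is 1 semitone, a half step short of the major second (2), so this is minor.

minor second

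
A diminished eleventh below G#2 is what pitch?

D##1

Counting four letter names plus an octave down from G lands on D.
A diminished eleventh spans 16 semitones, so from G#2 the target pitch is D##1.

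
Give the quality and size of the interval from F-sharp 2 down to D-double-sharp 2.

Descending from F#2 to D##2 is the same interval as ascending D##2 to F#2.
D to F spans three letter names (D-E-F) — that makes it a third of some quality.
A major third would be 4 semitones; D##2 to F#2 is 2, two semitones narrower, so the interval is diminished.

diminished third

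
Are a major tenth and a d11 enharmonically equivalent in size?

Yes

A major tenth = 16 semitones = a diminished eleventh; enharmonically equal.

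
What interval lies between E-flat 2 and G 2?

E to G spans three letter names (E-F-G): a third.
The major third spans 4 semitones, and Eb2 to G2 is exactly 4 semitones — so this is a major third.

M3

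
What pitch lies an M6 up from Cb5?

Ab5

The sixth takes the letter from C up to A.
A major sixth is 9 semitones; 9 semitones up from Cb5 gives Ab5.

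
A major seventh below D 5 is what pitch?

E flat 4

Seven letter names down from D: E.
A major seventh spans 11 semitones, so from D5 the target pitch is Eb4.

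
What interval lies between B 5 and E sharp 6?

B to E spans four letter names (B-C-D-E): a fourth.
The perfect fourth is 5 semitones; here we have 6, one semitone wider: augmented.

augmented fourth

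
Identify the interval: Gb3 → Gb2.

Descending from Gb3 to Gb2 is the same interval as ascending Gb2 to Gb3.
G to G is the same letter name, plus an octave, so the interval is some kind of octave.
Counting semitones, Gb2→Gb3 is 12, which is the perfect octave.

perfect 8th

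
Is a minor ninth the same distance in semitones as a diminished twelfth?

No

A minor ninth is 13 semitones but a diminished twelfth is 18 semitones — different sizes.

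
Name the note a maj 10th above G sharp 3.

B sharp 4

The tenth's letter: G up three letter names plus an octave → B.
A major tenth spans 16 semitones, so from G#3 the target pitch is B#4.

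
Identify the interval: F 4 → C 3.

Descending from F4 to C3 is the same interval as ascending C3 to F4.
C to F spans four letter names (C-D-E-F), plus an octave — that makes it an eleventh of some quality.
Counting semitones, C3→F4 is 17, which is the perfect eleventh.
(Equivalently, a compound perfect fourth: a perfect fourth plus an octave.)

perfect eleventh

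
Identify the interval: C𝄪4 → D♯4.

minor second

C to D spans two letter names (C-D) — that makes it a second of some quality.
C##4 to D#4 is 1 semitone, a half step short of the major second (2), so this is minor.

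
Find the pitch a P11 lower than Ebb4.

Four letters down from E (plus an octave) reaches B.
Moving 17 semitones down from Ebb4 (the size of a perfect eleventh) reaches Bbb2.

Bbb2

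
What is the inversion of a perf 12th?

perfect 4th

First reduce the compound perfect twelfth to its simple form, a perfect fifth.
Interval numbers invert to sum to nine: 5 + 4 = 9, so a fifth inverts to a fourth.
And perfect stays perfect under inversion, so we get a perfect fourth.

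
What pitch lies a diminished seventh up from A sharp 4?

Seven letter names up from A: G.
A diminished seventh is 9 semitones; 9 semitones up from A#4 gives G5.

G 5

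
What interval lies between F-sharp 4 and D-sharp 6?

F to D spans six letter names (F-G-A-B-C-D), plus an octave, so the interval is some kind of thirteenth.
The major thirteenth spans 21 semitones, and F#4 to D#6 is exactly 21 semitones — so this is a major thirteenth.
(Equivalently, a compound major sixth: a major sixth plus an octave.)

major thirteenth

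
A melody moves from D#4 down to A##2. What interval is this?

diminished eleventh

Descending from D#4 to A##2 is the same interval as ascending A##2 to D#4.
A to D spans four letter names (A-B-C-D), plus an octave: an eleventh.
The perfect eleventh is 17 semitones; here we have 16, one semitone narrower: diminished.
(Equivalently, a compound diminished fourth: a diminished fourth plus an octave.)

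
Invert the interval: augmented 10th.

d6

First reduce the compound augmented tenth to its simple form, an augmented third.
Interval numbers invert to sum to nine: 3 + 6 = 9, so a third inverts to a sixth.
Quality inverts too: augmented becomes diminished. That makes the inversion a diminished sixth.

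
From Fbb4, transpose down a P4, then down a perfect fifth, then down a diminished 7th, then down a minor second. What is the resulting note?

Fbb4 down a perfect fourth → Cbb4 (5 semitones).
Cbb4 down a perfect fifth → Fbb3 (7 semitones).
A diminished seventh down from Fbb3 is Gb2.
Down a minor second from Gb2: F2 (1 semitone down).

F2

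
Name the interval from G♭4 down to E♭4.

Descending from Gb4 to Eb4 is the same interval as ascending Eb4 to Gb4.
E to G spans three letter names (E-F-G), so the interval is some kind of third.
Eb4 to Gb4 is 3 semitones, a half step short of the major third (4), so this is minor.

minor third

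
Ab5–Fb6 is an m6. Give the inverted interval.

major third

Interval numbers invert to sum to nine: 6 + 3 = 9, so a sixth inverts to a third.
And minor becomes major under inversion, so we get a major third.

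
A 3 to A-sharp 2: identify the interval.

Descending from A3 to A#2 is the same interval as ascending A#2 to A3.
A to A is the same letter name, plus an octave, so the interval is some kind of octave.
The perfect octave is 12 semitones; here we have 11, one semitone narrower: diminished.

diminished octave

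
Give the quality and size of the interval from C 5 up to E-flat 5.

C to E spans three letter names (C-D-E), so the interval is some kind of third.
C5 to Eb5 is 3 semitones, a half step short of the major third (4), so this is minor.

minor third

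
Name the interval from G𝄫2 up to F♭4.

M14

G to F spans seven letter names (G-A-B-C-D-E-F), plus an octave: a fourteenth.
Counting semitones, Gbb2→Fb4 is 23, which is the major fourteenth.
(Equivalently, a compound major seventh: a major seventh plus an octave.)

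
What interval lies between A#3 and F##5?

A to F spans six letter names (A-B-C-D-E-F), plus an octave — that makes it a thirteenth of some quality.
The major thirteenth spans 21 semitones, and A#3 to F##5 is exactly 21 semitones — so this is a major thirteenth.
(Equivalently, a compound major sixth: a major sixth plus an octave.)

major thirteenth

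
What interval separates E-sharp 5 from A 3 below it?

A12

Descending from E#5 to A3 is the same interval as ascending A3 to E#5.
A to E spans five letter names (A-B-C-D-E), plus an octave, so the interval is some kind of twelfth.
The perfect twelfth is 19 semitones; here we have 20, one semitone wider: augmented.
(Equivalently, a compound augmented fifth: an augmented fifth plus an octave.)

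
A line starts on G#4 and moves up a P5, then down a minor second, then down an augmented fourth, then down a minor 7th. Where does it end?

A perfect fifth up from G#4 is D#5.
Down a minor second from D#5: C##5 (1 semitone down).
An augmented fourth down from C##5 is G#4.
Down a minor seventh from G#4: A#3 (10 semitones down).

A#3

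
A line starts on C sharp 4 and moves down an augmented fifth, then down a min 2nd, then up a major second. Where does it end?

Down an augmented fifth from C#4: F3 (8 semitones down).
F3 down a minor second → E3 (1 semitone).
Up a major second from E3: F#3 (2 semitones up).

F sharp 3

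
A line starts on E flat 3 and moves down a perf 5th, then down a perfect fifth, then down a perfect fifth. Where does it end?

A perfect fifth down from Eb3 is Ab2.
A perfect fifth down from Ab2 is Db2.
Down a perfect fifth from Db2: Gb1 (7 semitones down).

G flat 1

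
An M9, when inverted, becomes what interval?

m7

First reduce the compound major ninth to its simple form, a major second.
Interval numbers invert to sum to nine: 2 + 7 = 9, so a second inverts to a seventh.
The quality also flips — major becomes minor — giving a minor seventh.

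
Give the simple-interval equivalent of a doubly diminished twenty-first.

doubly diminished seventh

Take out 2 octaves (14 from the number): 21 − 14 = 7.
Quality carries through unchanged, so the simple form is a doubly diminished seventh.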